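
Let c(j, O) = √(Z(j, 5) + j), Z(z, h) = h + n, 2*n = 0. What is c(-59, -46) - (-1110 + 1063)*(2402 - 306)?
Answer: 98512 + 3*I*√6 ≈ 98512.0 + 7.3485*I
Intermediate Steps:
n = 0 (n = (½)*0 = 0)
Z(z, h) = h (Z(z, h) = h + 0 = h)
c(j, O) = √(5 + j)
c(-59, -46) - (-1110 + 1063)*(2402 - 306) = √(5 - 59) - (-1110 + 1063)*(2402 - 306) = √(-54) - (-47)*2096 = 3*I*√6 - 1*(-98512) = 3*I*√6 + 98512 = 98512 + 3*I*√6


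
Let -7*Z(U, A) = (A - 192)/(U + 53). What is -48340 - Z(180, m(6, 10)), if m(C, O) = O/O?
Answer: -78842731/1631 ≈ -48340.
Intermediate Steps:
m(C, O) = 1
Z(U, A) = -(-192 + A)/(7*(53 + U)) (Z(U, A) = -(A - 192)/(7*(U + 53)) = -(-192 + A)/(7*(53 + U)))
-48340 - Z(180, m(6, 10)) = -48340 - (192 - 1*1)/(7*(53 + 180)) = -48340 - (192 - 1)/(7*233) = -48340 - 191/(7*233) = -48340 - 1*191/1631 = -48340 - 191/1631 = -78842731/1631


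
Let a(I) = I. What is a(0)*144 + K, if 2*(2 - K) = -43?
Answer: 47/2 ≈ 23.500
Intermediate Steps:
K = 47/2 (K = 2 - ½*(-43) = 2 + 43/2 = 47/2 ≈ 23.500)
a(0)*144 + K = 0*144 + 47/2 = 0 + 47/2 = 47/2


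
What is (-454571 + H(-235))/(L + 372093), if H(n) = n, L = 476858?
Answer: -454806/848951 ≈ -0.53573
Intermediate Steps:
(-454571 + H(-235))/(L + 372093) = (-454571 - 235)/(476858 + 372093) = -454806/848951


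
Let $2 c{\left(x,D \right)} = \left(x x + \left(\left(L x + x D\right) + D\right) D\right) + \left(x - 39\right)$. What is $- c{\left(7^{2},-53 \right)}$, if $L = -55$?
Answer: $-142848$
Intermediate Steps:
$c{\left(x,D \right)} = - \frac{39}{2} + \frac{x}{2} + \frac{x^{2}}{2} + \frac{D \left(D - 55 x + D x\right)}{2}$ ($c{\left(x,D \right)} = \frac{\left(x x + \left(\left(- 55 x + x D\right) + D\right) D\right) + \left(x - 39\right)}{2} = \frac{\left(x^{2} + \left(\left(- 55 x + D x\right) + D\right) D\right) + \left(-39 + x\right)}{2} = \frac{\left(x^{2} + \left(D - 55 x + D x\right) D\right) + \left(-39 + x\right)}{2} = \frac{\left(x^{2} + D \left(D - 55 x + D x\right)\right) + \left(-39 + x\right)}{2} = \frac{-39 + x + x^{2} + D \left(D - 55 x + D x\right)}{2} = - \frac{39}{2} + \frac{x}{2} + \frac{x^{2}}{2} + \frac{D \left(D - 55 x + D x\right)}{2}$)
$- c{\left(7^{2},-53 \right)} = - (- \frac{39}{2} + \frac{7^{2}}{2} + \frac{\left(-53\right)^{2}}{2} + \frac{\left(7^{2}\right)^{2}}{2} + \frac{7^{2} \left(-53\right)^{2}}{2} - - \frac{2915 \cdot 7^{2}}{2}) = - (- \frac{39}{2} + \frac{1}{2} \cdot 49 + \frac{1}{2} \cdot 2809 + \frac{49^{2}}{2} + \frac{1}{2} \cdot 49 \cdot 2809 - \left(- \frac{2915}{2}\right) 49) = - (- \frac{39}{2} + \frac{49}{2} + \frac{2809}{2} + \frac{1}{2} \cdot 2401 + \frac{137641}{2} + \frac{142835}{2}) = - (- \frac{39}{2} + \frac{49}{2} + \frac{2809}{2} + \frac{2401}{2} + \frac{137641}{2} + \frac{142835}{2}) = \left(-1\right) 142848 = -142848$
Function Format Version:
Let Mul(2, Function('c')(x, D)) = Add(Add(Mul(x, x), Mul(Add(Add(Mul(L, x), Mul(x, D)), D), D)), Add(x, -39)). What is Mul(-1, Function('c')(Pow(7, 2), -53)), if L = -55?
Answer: -142848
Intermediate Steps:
Function('c')(x, D) = Add(Rational(-39, 2), Mul(Rational(1, 2), x), Mul(Rational(1, 2), Pow(x, 2)), Mul(Rational(1, 2), D, Add(D, Mul(-55, x), Mul(D, x)))) (Function('c')(x, D) = Mul(Rational(1, 2), Add(Add(Mul(x, x), Mul(Add(Add(Mul(-55, x), Mul(x, D)), D), D)), Add(x, -39))) = Mul(Rational(1, 2), Add(Add(Pow(x, 2), Mul(Add(Add(Mul(-55, x), Mul(D, x)), D), D)), Add(-39, x))) = Mul(Rational(1, 2), Add(Add(Pow(x, 2), Mul(Add(D, Mul(-55, x), Mul(D, x)), D)), Add(-39, x))) = Mul(Rational(1, 2), Add(Add(Pow(x, 2), Mul(D, Add(D, Mul(-55, x), Mul(D, x)))), Add(-39, x))) = Mul(Rational(1, 2), Add(-39, x, Pow(x, 2), Mul(D, Add(D, Mul(-55, x), Mul(D, x))))) = Add(Rational(-39, 2), Mul(Rational(1, 2), x), Mul(Rational(1, 2), Pow(x, 2)), Mul(Rational(1, 2), D, Add(D, Mul(-55, x), Mul(D, x)))))
Mul(-1, Function('c')(Pow(7, 2), -53)) = Mul(-1, Add(Rational(-39, 2), Mul(Rational(1, 2), Pow(7, 2)), Mul(Rational(1, 2), Pow(-53, 2)), Mul(Rational(1, 2), Pow(Pow(7, 2), 2)), Mul(Rational(1, 2), Pow(7, 2), Pow(-53, 2)), Mul(Rational(-55, 2), -53, Pow(7, 2)))) = Mul(-1, Add(Rational(-39, 2), Mul(Rational(1, 2), 49), Mul(Rational(1, 2), 2809), Mul(Rational(1, 2), Pow(49, 2)), Mul(Rational(1, 2), 49, 2809), Mul(Rational(-55, 2), -53, 49))) = Mul(-1, Add(Rational(-39, 2), Rational(49, 2), Rational(2809, 2), Mul(Rational(1, 2), 2401), Rational(137641, 2), Rational(142835, 2))) = Mul(-1, Add(Rational(-39, 2), Rational(49, 2), Rational(2809, 2), Rational(2401, 2), Rational(137641, 2), Rational(142835, 2))) = Mul(-1, 142848) = -142848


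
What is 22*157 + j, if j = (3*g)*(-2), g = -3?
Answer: 3472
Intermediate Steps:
j = 18 (j = (3*(-3))*(-2) = -9*(-2) = 18)
22*157 + j = 22*157 + 18 = 3454 + 18 = 3472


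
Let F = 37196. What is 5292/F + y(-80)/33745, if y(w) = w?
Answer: 516479/3691703 ≈ 0.13990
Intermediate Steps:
5292/F + y(-80)/33745 = 5292/37196 - 80/33745 = 5292*(1/37196) - 80*1/33745 = 1323/9299 - 16/6749 = 516479/3691703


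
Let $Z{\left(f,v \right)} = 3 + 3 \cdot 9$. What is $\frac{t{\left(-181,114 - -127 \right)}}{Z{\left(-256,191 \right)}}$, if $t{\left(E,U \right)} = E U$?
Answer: $- \frac{43621}{30} \approx -1454.0$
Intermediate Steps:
$Z{\left(f,v \right)} = 30$ ($Z{\left(f,v \right)} = 3 + 27 = 30$)
$\frac{t{\left(-181,114 - -127 \right)}}{Z{\left(-256,191 \right)}} = \frac{\left(-181\right) \left(114 - -127\right)}{30} = - 181 \left(114 + 127\right) \frac{1}{30} = \left(-181\right) 241 \cdot \frac{1}{30} = \left(-43621\right) \frac{1}{30} = - \frac{43621}{30}$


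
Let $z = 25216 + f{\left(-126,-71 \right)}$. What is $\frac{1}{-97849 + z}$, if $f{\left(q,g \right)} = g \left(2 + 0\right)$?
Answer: $- \frac{1}{72775} \approx -1.3741 \cdot 10^{-5}$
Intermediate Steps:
$f{\left(q,g \right)} = 2 g$ ($f{\left(q,g \right)} = g 2 = 2 g$)
$z = 25074$ ($z = 25216 + 2 \left(-71\right) = 25216 - 142 = 25074$)
$\frac{1}{-97849 + z} = \frac{1}{-97849 + 25074} = \frac{1}{-72775} = - \frac{1}{72775}$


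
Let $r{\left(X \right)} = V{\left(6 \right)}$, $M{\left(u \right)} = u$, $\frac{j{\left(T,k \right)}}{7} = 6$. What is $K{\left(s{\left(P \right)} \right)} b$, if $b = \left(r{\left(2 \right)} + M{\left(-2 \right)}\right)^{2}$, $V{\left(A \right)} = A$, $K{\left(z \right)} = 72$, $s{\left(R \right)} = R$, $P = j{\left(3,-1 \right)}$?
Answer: $1152$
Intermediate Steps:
$j{\left(T,k \right)} = 42$ ($j{\left(T,k \right)} = 7 \cdot 6 = 42$)
$P = 42$
$r{\left(X \right)} = 6$
$b = 16$ ($b = \left(6 - 2\right)^{2} = 4^{2} = 16$)
$K{\left(s{\left(P \right)} \right)} b = 72 \cdot 16 = 1152$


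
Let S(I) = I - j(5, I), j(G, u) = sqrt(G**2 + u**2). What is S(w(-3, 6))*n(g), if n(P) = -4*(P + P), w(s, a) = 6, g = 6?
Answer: -288 + 48*sqrt(61) ≈ 86.892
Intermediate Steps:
S(I) = I - sqrt(25 + I**2) (S(I) = I - sqrt(5**2 + I**2) = I - sqrt(25 + I**2))
n(P) = -8*P
S(w(-3, 6))*n(g) = (6 - sqrt(25 + 6**2))*(-8*6) = (6 - sqrt(25 + 36))*(-48) = (6 - sqrt(61))*(-48) = -288 + 48*sqrt(61)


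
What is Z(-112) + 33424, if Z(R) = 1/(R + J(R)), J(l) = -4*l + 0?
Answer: 11230465/336 ≈ 33424.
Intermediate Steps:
J(l) = -4*l
Z(R) = -1/(3*R) (Z(R) = 1/(R - 4*R) = 1/(-3*R) = -1/(3*R))
Z(-112) + 33424 = -1/3/(-112) + 33424 = -1/3*(-1/112) + 33424 = 1/336 + 33424 = 11230465/336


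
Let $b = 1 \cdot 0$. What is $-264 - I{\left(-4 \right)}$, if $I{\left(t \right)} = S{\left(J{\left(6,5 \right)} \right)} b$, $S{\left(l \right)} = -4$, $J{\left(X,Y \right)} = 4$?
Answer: $-264$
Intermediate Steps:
$b = 0$
$I{\left(t \right)} = 0$ ($I{\left(t \right)} = \left(-4\right) 0 = 0$)
$-264 - I{\left(-4 \right)} = -264 - 0 = -264 + 0 = -264$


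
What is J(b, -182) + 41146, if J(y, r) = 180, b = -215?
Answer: 41326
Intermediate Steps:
J(b, -182) + 41146 = 180 + 41146 = 41326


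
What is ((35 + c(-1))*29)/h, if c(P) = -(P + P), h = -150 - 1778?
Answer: -1073/1928 ≈ -0.55654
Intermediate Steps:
h = -1928
c(P) = -2*P
((35 + c(-1))*29)/h = ((35 - 2*(-1))*29)/(-1928) = ((35 + 2)*29)*(-1/1928) = (37*29)*(-1/1928) = 1073*(-1/1928) = -1073/1928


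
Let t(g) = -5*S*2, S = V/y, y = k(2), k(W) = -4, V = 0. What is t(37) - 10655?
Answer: -10655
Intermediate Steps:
y = -4
S = 0 (S = 0/(-4) = 0*(-¼) = 0)
t(g) = 0 (t(g) = -5*0*2 = 0*2 = 0)
t(37) - 10655 = 0 - 10655 = -10655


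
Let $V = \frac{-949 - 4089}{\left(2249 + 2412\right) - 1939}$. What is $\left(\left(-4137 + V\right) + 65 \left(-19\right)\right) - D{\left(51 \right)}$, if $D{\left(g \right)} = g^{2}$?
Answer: $- \frac{10853772}{1361} \approx -7974.9$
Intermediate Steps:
$V = - \frac{2519}{1361}$ ($V = - \frac{5038}{4661 - 1939} = - \frac{5038}{2722} = \left(-5038\right) \frac{1}{2722} = - \frac{2519}{1361} \approx -1.8508$)
$\left(\left(-4137 + V\right) + 65 \left(-19\right)\right) - D{\left(51 \right)} = \left(\left(-4137 - \frac{2519}{1361}\right) + 65 \left(-19\right)\right) - 51^{2} = \left(- \frac{5632976}{1361} - 1235\right) - 2601 = - \frac{7313811}{1361} - 2601 = - \frac{10853772}{1361}$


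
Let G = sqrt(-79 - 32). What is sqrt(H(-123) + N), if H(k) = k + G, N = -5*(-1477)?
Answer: sqrt(7262 + I*sqrt(111)) ≈ 85.217 + 0.0618*I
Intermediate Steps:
G = I*sqrt(111) (G = sqrt(-111) = I*sqrt(111) ≈ 10.536*I)
N = 7385
H(k) = k + I*sqrt(111)
sqrt(H(-123) + N) = sqrt((-123 + I*sqrt(111)) + 7385) = sqrt(7262 + I*sqrt(111))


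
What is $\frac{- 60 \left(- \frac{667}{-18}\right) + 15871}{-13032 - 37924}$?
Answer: $- \frac{40943}{152868} \approx -0.26783$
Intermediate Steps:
$\frac{- 60 \left(- \frac{667}{-18}\right) + 15871}{-13032 - 37924} = \frac{- 60 \left(\left(-667\right) \left(- \frac{1}{18}\right)\right) + 15871}{-50956} = \left(\left(-60\right) \frac{667}{18} + 15871\right) \left(- \frac{1}{50956}\right) = \left(- \frac{6670}{3} + 15871\right) \left(- \frac{1}{50956}\right) = \frac{40943}{3} \left(- \frac{1}{50956}\right) = - \frac{40943}{152868}$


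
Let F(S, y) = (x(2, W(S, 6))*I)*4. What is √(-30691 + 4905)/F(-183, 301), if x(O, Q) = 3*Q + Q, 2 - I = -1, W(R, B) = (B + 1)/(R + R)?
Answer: -61*I*√25786/56 ≈ -174.92*I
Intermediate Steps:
W(R, B) = (1 + B)/(2*R) (W(R, B) = (1 + B)/((2*R)) = (1 + B)*(1/(2*R)) = (1 + B)/(2*R))
I = 3 (I = 2 - 1*(-1) = 2 + 1 = 3)
x(O, Q) = 4*Q
F(S, y) = 168/S (F(S, y) = ((4*((1 + 6)/(2*S)))*3)*4 = ((4*((½)*7/S))*3)*4 = ((4*(7/(2*S)))*3)*4 = ((14/S)*3)*4 = (42/S)*4 = 168/S)
√(-30691 + 4905)/F(-183, 301) = √(-30691 + 4905)/((168/(-183))) = √(-25786)/((168*(-1/183))) = (I*√25786)/(-56/61) = (I*√25786)*(-61/56) = -61*I*√25786/56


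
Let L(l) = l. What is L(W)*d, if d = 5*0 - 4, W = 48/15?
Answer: -64/5 ≈ -12.800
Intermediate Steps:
W = 16/5 (W = 48*(1/15) = 16/5 ≈ 3.2000)
d = -4 (d = 0 - 4 = -4)
L(W)*d = (16/5)*(-4) = -64/5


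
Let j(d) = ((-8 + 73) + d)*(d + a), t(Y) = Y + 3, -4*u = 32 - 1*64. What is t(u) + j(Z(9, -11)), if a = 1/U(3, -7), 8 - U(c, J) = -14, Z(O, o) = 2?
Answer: 3257/22 ≈ 148.05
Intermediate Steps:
U(c, J) = 22 (U(c, J) = 8 - 1*(-14) = 8 + 14 = 22)
u = 8 (u = -(32 - 1*64)/4 = -(32 - 64)/4 = -¼*(-32) = 8)
t(Y) = 3 + Y
a = 1/22 ≈ 0.045455
j(d) = (65 + d)*(1/22 + d) (j(d) = ((-8 + 73) + d)*(d + 1/22) = (65 + d)*(1/22 + d))
t(u) + j(Z(9, -11)) = (3 + 8) + (65/22 + 2² + (1431/22)*2) = 11 + (65/22 + 4 + 1431/11) = 11 + 3015/22 = 3257/22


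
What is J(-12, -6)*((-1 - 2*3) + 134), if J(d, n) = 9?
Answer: 1143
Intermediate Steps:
J(-12, -6)*((-1 - 2*3) + 134) = 9*((-1 - 2*3) + 134) = 9*((-1 - 6) + 134) = 9*(-7 + 134) = 9*127 = 1143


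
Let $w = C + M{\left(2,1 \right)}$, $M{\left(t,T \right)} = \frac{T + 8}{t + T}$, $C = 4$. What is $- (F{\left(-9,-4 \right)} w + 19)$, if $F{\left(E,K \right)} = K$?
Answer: $9$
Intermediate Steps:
$M{\left(t,T \right)} = \frac{8 + T}{T + t}$
$w = 7$ ($w = 4 + \frac{8 + 1}{1 + 2} = 4 + \frac{1}{3} \cdot 9 = 4 + 3 = 7$)
$- (F{\left(-9,-4 \right)} w + 19) = - (\left(-4\right) 7 + 19) = - (-28 + 19) = \left(-1\right) \left(-9\right) = 9$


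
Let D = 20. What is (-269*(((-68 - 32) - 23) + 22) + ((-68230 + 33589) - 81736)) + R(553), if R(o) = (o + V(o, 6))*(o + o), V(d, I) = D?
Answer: 544530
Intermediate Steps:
V(d, I) = 20
R(o) = 2*o*(20 + o) (R(o) = (o + 20)*(o + o) = (20 + o)*(2*o) = 2*o*(20 + o))
(-269*(((-68 - 32) - 23) + 22) + ((-68230 + 33589) - 81736)) + R(553) = (-269*(((-68 - 32) - 23) + 22) + ((-68230 + 33589) - 81736)) + 2*553*(20 + 553) = (-269*((-100 - 23) + 22) + (-34641 - 81736)) + 2*553*573 = (-269*(-123 + 22) - 116377) + 633738 = (-269*(-101) - 116377) + 633738 = (27169 - 116377) + 633738 = -89208 + 633738 = 544530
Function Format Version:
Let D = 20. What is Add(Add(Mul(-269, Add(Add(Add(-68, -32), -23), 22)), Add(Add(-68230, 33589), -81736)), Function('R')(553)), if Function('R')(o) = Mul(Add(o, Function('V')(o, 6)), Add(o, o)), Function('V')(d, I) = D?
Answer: 544530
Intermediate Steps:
Function('V')(d, I) = 20
Function('R')(o) = Mul(2, o, Add(20, o)) (Function('R')(o) = Mul(Add(o, 20), Add(o, o)) = Mul(Add(20, o), Mul(2, o)) = Mul(2, o, Add(20, o)))
Add(Add(Mul(-269, Add(Add(Add(-68, -32), -23), 22)), Add(Add(-68230, 33589), -81736)), Function('R')(553)) = Add(Add(Mul(-269, Add(Add(Add(-68, -32), -23), 22)), Add(Add(-68230, 33589), -81736)), Mul(2, 553, Add(20, 553))) = Add(Add(Mul(-269, Add(Add(-100, -23), 22)), Add(-34641, -81736)), Mul(2, 553, 573)) = Add(Add(Mul(-269, Add(-123, 22)), -116377), 633738) = Add(Add(Mul(-269, -101), -116377), 633738) = Add(Add(27169, -116377), 633738) = Add(-89208, 633738) = 544530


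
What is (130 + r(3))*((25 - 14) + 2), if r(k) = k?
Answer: 1729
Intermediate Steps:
(130 + r(3))*((25 - 14) + 2) = (130 + 3)*((25 - 14) + 2) = 133*(11 + 2) = 133*13 = 1729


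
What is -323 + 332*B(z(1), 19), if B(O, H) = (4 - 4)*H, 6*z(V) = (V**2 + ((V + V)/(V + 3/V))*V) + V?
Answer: -323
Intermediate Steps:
z(V) = V/6 + V**2/6 + V**2/(3*(V + 3/V)) (z(V) = ((V**2 + ((V + V)/(V + 3/V))*V) + V)/6 = ((V**2 + ((2*V)/(V + 3/V))*V) + V)/6 = ((V**2 + (2*V/(V + 3/V))*V) + V)/6 = ((V**2 + 2*V**2/(V + 3/V)) + V)/6 = (V + V**2 + 2*V**2/(V + 3/V))/6 = V/6 + V**2/6 + V**2/(3*(V + 3/V)))
B(O, H) = 0 (B(O, H) = 0*H = 0)
-323 + 332*B(z(1), 19) = -323 + 332*0 = -323 + 0 = -323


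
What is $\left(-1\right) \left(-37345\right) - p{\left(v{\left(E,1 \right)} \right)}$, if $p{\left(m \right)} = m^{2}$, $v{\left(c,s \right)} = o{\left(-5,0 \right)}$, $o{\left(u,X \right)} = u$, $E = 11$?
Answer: $37320$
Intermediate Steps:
$v{\left(c,s \right)} = -5$
$\left(-1\right) \left(-37345\right) - p{\left(v{\left(E,1 \right)} \right)} = \left(-1\right) \left(-37345\right) - \left(-5\right)^{2} = 37345 - 25 = 37320$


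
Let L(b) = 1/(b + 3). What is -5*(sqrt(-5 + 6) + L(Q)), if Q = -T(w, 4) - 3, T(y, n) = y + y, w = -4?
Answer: -45/8 ≈ -5.6250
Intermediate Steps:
T(y, n) = 2*y
Q = 5 (Q = -2*(-4) - 3 = -1*(-8) - 3 = 8 - 3 = 5)
L(b) = 1/(3 + b)
-5*(sqrt(-5 + 6) + L(Q)) = -5*(sqrt(-5 + 6) + 1/(3 + 5)) = -5*(sqrt(1) + 1/8) = -5*(1 + 1/8) = -5*9/8 = -45/8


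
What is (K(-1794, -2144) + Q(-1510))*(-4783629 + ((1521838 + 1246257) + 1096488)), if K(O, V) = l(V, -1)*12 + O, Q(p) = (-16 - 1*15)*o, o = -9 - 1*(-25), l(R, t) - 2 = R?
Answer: 25727773724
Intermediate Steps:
l(R, t) = 2 + R
o = 16 (o = -9 + 25 = 16)
Q(p) = -496 (Q(p) = (-16 - 1*15)*16 = (-16 - 15)*16 = -31*16 = -496)
K(O, V) = 24 + O + 12*V (K(O, V) = (2 + V)*12 + O = (24 + 12*V) + O = 24 + O + 12*V)
(K(-1794, -2144) + Q(-1510))*(-4783629 + ((1521838 + 1246257) + 1096488)) = ((24 - 1794 + 12*(-2144)) - 496)*(-4783629 + ((1521838 + 1246257) + 1096488)) = ((24 - 1794 - 25728) - 496)*(-4783629 + (2768095 + 1096488)) = (-27498 - 496)*(-4783629 + 3864583) = -27994*(-919046) = 25727773724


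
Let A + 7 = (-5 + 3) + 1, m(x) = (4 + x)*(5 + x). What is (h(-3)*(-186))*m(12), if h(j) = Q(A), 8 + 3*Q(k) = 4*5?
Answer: -202368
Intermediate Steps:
A = -8 (A = -7 + ((-5 + 3) + 1) = -7 + (-2 + 1) = -7 - 1 = -8)
Q(k) = 4 (Q(k) = -8/3 + (4*5)/3 = -8/3 + (⅓)*20 = -8/3 + 20/3 = 4)
h(j) = 4
(h(-3)*(-186))*m(12) = (4*(-186))*(20 + 12² + 9*12) = -744*(20 + 144 + 108) = -744*272 = -202368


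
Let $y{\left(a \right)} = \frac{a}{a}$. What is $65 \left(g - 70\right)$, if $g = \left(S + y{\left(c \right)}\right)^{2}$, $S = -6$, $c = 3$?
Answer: $-2925$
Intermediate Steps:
$y{\left(a \right)} = 1$
$g = 25$ ($g = \left(-6 + 1\right)^{2} = \left(-5\right)^{2} = 25$)
$65 \left(g - 70\right) = 65 \left(25 - 70\right) = 65 \left(-45\right) = -2925$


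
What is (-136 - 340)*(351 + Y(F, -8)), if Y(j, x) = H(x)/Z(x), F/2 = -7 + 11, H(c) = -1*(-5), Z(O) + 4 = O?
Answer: -500633/3 ≈ -1.6688e+5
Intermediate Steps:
Z(O) = -4 + O
H(c) = 5
F = 8 (F = 2*(-7 + 11) = 2*4 = 8)
Y(j, x) = 5/(-4 + x)
(-136 - 340)*(351 + Y(F, -8)) = (-136 - 340)*(351 + 5/(-4 - 8)) = -476*(351 + 5/(-12)) = -476*(351 + 5*(-1/12)) = -476*(351 - 5/12) = -476*4207/12 = -500633/3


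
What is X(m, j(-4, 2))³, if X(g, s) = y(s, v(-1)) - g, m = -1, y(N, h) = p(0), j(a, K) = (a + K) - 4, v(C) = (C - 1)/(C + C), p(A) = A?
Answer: 1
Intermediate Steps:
v(C) = (-1 + C)/(2*C) (v(C) = (-1 + C)/((2*C)) = (-1 + C)*(1/(2*C)) = (-1 + C)/(2*C))
j(a, K) = -4 + K + a (j(a, K) = (K + a) - 4 = -4 + K + a)
y(N, h) = 0
X(g, s) = -g (X(g, s) = 0 - g = -g)
X(m, j(-4, 2))³ = (-1*(-1))³ = 1³ = 1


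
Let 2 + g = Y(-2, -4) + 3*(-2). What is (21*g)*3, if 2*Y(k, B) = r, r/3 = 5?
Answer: -63/2 ≈ -31.500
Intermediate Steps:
r = 15 (r = 3*5 = 15)
Y(k, B) = 15/2 (Y(k, B) = (1/2)*15 = 15/2)
g = -1/2 (g = -2 + (15/2 + 3*(-2)) = -2 + (15/2 - 6) = -2 + 3/2 = -1/2 ≈ -0.50000)
(21*g)*3 = (21*(-1/2))*3 = -21/2*3 = -63/2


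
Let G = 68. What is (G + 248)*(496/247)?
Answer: 156736/247 ≈ 634.56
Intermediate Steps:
(G + 248)*(496/247) = (68 + 248)*(496/247) = 316*(496*(1/247)) = 316*(496/247) = 156736/247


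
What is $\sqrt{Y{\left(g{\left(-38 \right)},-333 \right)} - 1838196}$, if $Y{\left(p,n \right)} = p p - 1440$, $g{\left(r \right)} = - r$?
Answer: $4 i \sqrt{114887} \approx 1355.8 i$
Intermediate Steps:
$Y{\left(p,n \right)} = -1440 + p^{2}$ ($Y{\left(p,n \right)} = p^{2} - 1440 = -1440 + p^{2}$)
$\sqrt{Y{\left(g{\left(-38 \right)},-333 \right)} - 1838196} = \sqrt{\left(-1440 + \left(\left(-1\right) \left(-38\right)\right)^{2}\right) - 1838196} = \sqrt{\left(-1440 + 38^{2}\right) - 1838196} = \sqrt{\left(-1440 + 1444\right) - 1838196} = \sqrt{4 - 1838196} = \sqrt{-1838192} = 4 i \sqrt{114887}$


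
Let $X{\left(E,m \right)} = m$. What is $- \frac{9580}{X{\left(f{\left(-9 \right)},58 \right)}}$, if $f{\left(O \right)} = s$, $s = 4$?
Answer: $- \frac{4790}{29} \approx -165.17$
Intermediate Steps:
$f{\left(O \right)} = 4$
$- \frac{9580}{X{\left(f{\left(-9 \right)},58 \right)}} = - \frac{9580}{58} = \left(-9580\right) \frac{1}{58} = - \frac{4790}{29}$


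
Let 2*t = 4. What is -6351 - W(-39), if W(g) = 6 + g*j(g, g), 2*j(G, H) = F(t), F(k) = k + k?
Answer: -6279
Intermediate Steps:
t = 2 (t = (1/2)*4 = 2)
F(k) = 2*k
j(G, H) = 2 (j(G, H) = (2*2)/2 = (1/2)*4 = 2)
W(g) = 6 + 2*g (W(g) = 6 + g*2 = 6 + 2*g)
-6351 - W(-39) = -6351 - (6 + 2*(-39)) = -6351 - (6 - 78) = -6351 - 1*(-72) = -6351 + 72 = -6279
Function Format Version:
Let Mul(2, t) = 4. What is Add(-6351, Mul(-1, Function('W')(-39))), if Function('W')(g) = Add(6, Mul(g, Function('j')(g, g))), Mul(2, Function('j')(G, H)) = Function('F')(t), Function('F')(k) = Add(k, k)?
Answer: -6279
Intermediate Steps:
t = 2 (t = Mul(Rational(1, 2), 4) = 2)
Function('F')(k) = Mul(2, k)
Function('j')(G, H) = 2 (Function('j')(G, H) = Mul(Rational(1, 2), Mul(2, 2)) = Mul(Rational(1, 2), 4) = 2)
Function('W')(g) = Add(6, Mul(2, g)) (Function('W')(g) = Add(6, Mul(g, 2)) = Add(6, Mul(2, g)))
Add(-6351, Mul(-1, Function('W')(-39))) = Add(-6351, Mul(-1, Add(6, Mul(2, -39)))) = Add(-6351, Mul(-1, Add(6, -78))) = Add(-6351, Mul(-1, -72)) = Add(-6351, 72) = -6279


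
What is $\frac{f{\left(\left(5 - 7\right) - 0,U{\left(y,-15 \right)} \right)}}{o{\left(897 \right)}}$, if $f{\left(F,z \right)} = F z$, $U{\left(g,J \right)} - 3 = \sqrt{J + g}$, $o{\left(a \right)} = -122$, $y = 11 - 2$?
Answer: $\frac{3}{61} + \frac{i \sqrt{6}}{61} \approx 0.04918 + 0.040156 i$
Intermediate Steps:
$y = 9$ ($y = 11 - 2 = 9$)
$U{\left(g,J \right)} = 3 + \sqrt{J + g}$
$\frac{f{\left(\left(5 - 7\right) - 0,U{\left(y,-15 \right)} \right)}}{o{\left(897 \right)}} = \frac{\left(\left(5 - 7\right) - 0\right) \left(3 + \sqrt{-15 + 9}\right)}{-122} = \left(-2 + 0\right) \left(3 + \sqrt{-6}\right) \left(- \frac{1}{122}\right) = - 2 \left(3 + i \sqrt{6}\right) \left(- \frac{1}{122}\right) = \left(-6 - 2 i \sqrt{6}\right) \left(- \frac{1}{122}\right) = \frac{3}{61} + \frac{i \sqrt{6}}{61}$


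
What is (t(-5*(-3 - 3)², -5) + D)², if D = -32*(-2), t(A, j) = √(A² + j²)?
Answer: 36521 + 640*√1297 ≈ 59570.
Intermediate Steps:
D = 64
(t(-5*(-3 - 3)², -5) + D)² = (√((-5*(-3 - 3)²)² + (-5)²) + 64)² = (√((-5*(-6)²)² + 25) + 64)² = (√((-5*36)² + 25) + 64)² = (√((-180)² + 25) + 64)² = (√(32400 + 25) + 64)² = (√32425 + 64)² = (5*√1297 + 64)² = (64 + 5*√1297)²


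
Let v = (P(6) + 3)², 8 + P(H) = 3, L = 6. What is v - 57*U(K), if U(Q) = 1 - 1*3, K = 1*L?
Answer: 118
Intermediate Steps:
P(H) = -5 (P(H) = -8 + 3 = -5)
K = 6 (K = 1*6 = 6)
v = 4 (v = (-5 + 3)² = (-2)² = 4)
U(Q) = -2 (U(Q) = 1 - 3 = -2)
v - 57*U(K) = 4 - 57*(-2) = 4 + 114 = 118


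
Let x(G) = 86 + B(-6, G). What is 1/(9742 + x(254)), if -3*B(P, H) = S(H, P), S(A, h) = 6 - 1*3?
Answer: 1/9827 ≈ 0.00010176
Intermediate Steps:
S(A, h) = 3 (S(A, h) = 6 - 3 = 3)
B(P, H) = -1 (B(P, H) = -⅓*3 = -1)
x(G) = 85 (x(G) = 86 - 1 = 85)
1/(9742 + x(254)) = 1/(9742 + 85) = 1/9827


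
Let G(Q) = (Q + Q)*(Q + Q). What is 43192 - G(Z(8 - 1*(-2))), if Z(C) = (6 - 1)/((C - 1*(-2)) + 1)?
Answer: 7299348/169 ≈ 43191.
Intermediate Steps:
Z(C) = 5/(3 + C) (Z(C) = 5/((C + 2) + 1) = 5/((2 + C) + 1) = 5/(3 + C))
G(Q) = 4*Q² (G(Q) = (2*Q)*(2*Q) = 4*Q²)
43192 - G(Z(8 - 1*(-2))) = 43192 - 4*(5/(3 + (8 - 1*(-2))))² = 43192 - 4*(5/(3 + (8 + 2)))² = 43192 - 4*(5/(3 + 10))² = 43192 - 4*(5/13)² = 43192 - 4*25/169 = 43192 - 1*100/169 = 43192 - 100/169 = 7299348/169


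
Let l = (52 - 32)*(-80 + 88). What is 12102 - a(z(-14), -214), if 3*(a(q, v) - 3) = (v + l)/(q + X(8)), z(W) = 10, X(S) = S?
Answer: 12100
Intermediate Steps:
l = 160 (l = 20*8 = 160)
a(q, v) = 3 + (160 + v)/(3*(8 + q)) (a(q, v) = 3 + ((v + 160)/(q + 8))/3 = 3 + ((160 + v)/(8 + q))/3 = 3 + (160 + v)/(3*(8 + q)))
12102 - a(z(-14), -214) = 12102 - (232 - 214 + 9*10)/(3*(8 + 10)) = 12102 - (232 - 214 + 90)/(3*18) = 12102 - 108/(3*18) = 12102 - 1*2 = 12102 - 2 = 12100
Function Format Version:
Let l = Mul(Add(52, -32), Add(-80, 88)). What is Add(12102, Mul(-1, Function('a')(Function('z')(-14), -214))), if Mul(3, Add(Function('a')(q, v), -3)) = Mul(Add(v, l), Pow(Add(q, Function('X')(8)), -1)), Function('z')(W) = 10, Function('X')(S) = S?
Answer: 12100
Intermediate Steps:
l = 160 (l = Mul(20, 8) = 160)
Function('a')(q, v) = Add(3, Mul(Rational(1, 3), Pow(Add(8, q), -1), Add(160, v))) (Function('a')(q, v) = Add(3, Mul(Rational(1, 3), Mul(Add(v, 160), Pow(Add(q, 8), -1)))) = Add(3, Mul(Rational(1, 3), Mul(Add(160, v), Pow(Add(8, q), -1)))) = Add(3, Mul(Rational(1, 3), Mul(Pow(Add(8, q), -1), Add(160, v)))) = Add(3, Mul(Rational(1, 3), Pow(Add(8, q), -1), Add(160, v))))
Add(12102, Mul(-1, Function('a')(Function('z')(-14), -214))) = Add(12102, Mul(-1, Mul(Rational(1, 3), Pow(Add(8, 10), -1), Add(232, -214, Mul(9, 10))))) = Add(12102, Mul(-1, Mul(Rational(1, 3), Pow(18, -1), Add(232, -214, 90)))) = Add(12102, Mul(-1, Mul(Rational(1, 3), Rational(1, 18), 108))) = Add(12102, Mul(-1, 2)) = Add(12102, -2) = 12100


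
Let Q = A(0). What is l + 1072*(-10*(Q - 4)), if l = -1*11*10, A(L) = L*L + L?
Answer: 42770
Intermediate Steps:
A(L) = L + L² (A(L) = L² + L = L + L²)
Q = 0 (Q = 0*(1 + 0) = 0*1 = 0)
l = -110 (l = -11*10 = -110)
l + 1072*(-10*(Q - 4)) = -110 + 1072*(-10*(0 - 4)) = -110 + 1072*(-10*(-4)) = -110 + 1072*40 = -110 + 42880 = 42770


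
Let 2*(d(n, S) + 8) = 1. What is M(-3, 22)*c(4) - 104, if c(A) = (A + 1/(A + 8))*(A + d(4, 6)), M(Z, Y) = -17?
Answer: 3335/24 ≈ 138.96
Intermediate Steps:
d(n, S) = -15/2 (d(n, S) = -8 + (½)*1 = -8 + ½ = -15/2)
c(A) = (-15/2 + A)*(A + 1/(8 + A)) (c(A) = (A + 1/(A + 8))*(A - 15/2) = (A + 1/(8 + A))*(-15/2 + A) = (-15/2 + A)*(A + 1/(8 + A)))
M(-3, 22)*c(4) - 104 = -17*(-15 + 4² - 118*4 + 2*4³)/(2*(8 + 4)) - 104 = -17*(-15 + 16 - 472 + 2*64)/(2*12) - 104 = -17*(-15 + 16 - 472 + 128)/(2*12) - 104 = -17*(-343)/(2*12) - 104 = -17*(-343/24) - 104 = 5831/24 - 104 = 3335/24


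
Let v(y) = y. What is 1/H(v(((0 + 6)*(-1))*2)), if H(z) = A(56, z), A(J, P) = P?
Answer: -1/12 ≈ -0.083333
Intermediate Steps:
H(z) = z
1/H(v(((0 + 6)*(-1))*2)) = 1/(((0 + 6)*(-1))*2) = 1/((6*(-1))*2) = 1/(-6*2) = 1/(-12) = -1/12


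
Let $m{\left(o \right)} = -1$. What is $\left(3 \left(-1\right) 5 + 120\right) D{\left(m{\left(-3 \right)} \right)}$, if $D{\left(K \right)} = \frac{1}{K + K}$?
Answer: $- \frac{105}{2} \approx -52.5$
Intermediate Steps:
$D{\left(K \right)} = \frac{1}{2 K}$
$\left(3 \left(-1\right) 5 + 120\right) D{\left(m{\left(-3 \right)} \right)} = \left(3 \left(-1\right) 5 + 120\right) \frac{1}{2 \left(-1\right)} = \left(\left(-3\right) 5 + 120\right) \frac{1}{2} \left(-1\right) = \left(-15 + 120\right) \left(- \frac{1}{2}\right) = 105 \left(- \frac{1}{2}\right) = - \frac{105}{2}$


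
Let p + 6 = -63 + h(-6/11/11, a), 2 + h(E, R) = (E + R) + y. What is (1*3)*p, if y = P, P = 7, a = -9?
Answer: -26517/121 ≈ -219.15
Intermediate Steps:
y = 7
h(E, R) = 5 + E + R (h(E, R) = -2 + ((E + R) + 7) = -2 + (7 + E + R) = 5 + E + R)
p = -8839/121 (p = -6 + (-63 + (5 - 6/11/11 - 9)) = -6 + (-63 + (5 - 6*(1/11)/11 - 9)) = -6 + (-63 + (5 - 6/(11*11) - 9)) = -6 + (-63 + (5 - 1*6/121 - 9)) = -6 + (-63 + (5 - 6/121 - 9)) = -6 + (-63 - 490/121) = -6 - 8113/121 = -8839/121 ≈ -73.050)
(1*3)*p = (1*3)*(-8839/121) = 3*(-8839/121) = -26517/121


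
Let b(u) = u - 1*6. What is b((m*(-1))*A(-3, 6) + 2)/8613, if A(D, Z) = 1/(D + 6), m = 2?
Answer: -14/25839 ≈ -0.00054182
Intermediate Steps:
A(D, Z) = 1/(6 + D)
b(u) = -6 + u (b(u) = u - 6 = -6 + u)
b((m*(-1))*A(-3, 6) + 2)/8613 = (-6 + ((2*(-1))/(6 - 3) + 2))/8613 = (-6 + (-2/3 + 2))*(1/8613) = (-6 + 4/3)*(1/8613) = -14/3*1/8613 = -14/25839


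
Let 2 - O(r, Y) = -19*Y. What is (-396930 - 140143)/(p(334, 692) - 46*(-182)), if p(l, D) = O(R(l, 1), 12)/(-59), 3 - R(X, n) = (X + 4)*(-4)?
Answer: -1377709/21466 ≈ -64.181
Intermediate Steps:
R(X, n) = 19 + 4*X (R(X, n) = 3 - (X + 4)*(-4) = 3 - (4 + X)*(-4) = 3 - (-16 - 4*X) = 3 + (16 + 4*X) = 19 + 4*X)
O(r, Y) = 2 + 19*Y (O(r, Y) = 2 - (-19)*Y = 2 + 19*Y)
p(l, D) = -230/59 (p(l, D) = (2 + 19*12)/(-59) = (2 + 228)*(-1/59) = 230*(-1/59) = -230/59)
(-396930 - 140143)/(p(334, 692) - 46*(-182)) = (-396930 - 140143)/(-230/59 - 46*(-182)) = -537073/(-230/59 + 8372) = -537073/493718/59 = -537073*59/493718 = -1377709/21466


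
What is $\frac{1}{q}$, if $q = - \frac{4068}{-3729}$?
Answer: $\frac{11}{12} \approx 0.91667$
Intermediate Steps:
$q = \frac{12}{11}$ ($q = \left(-4068\right) \left(- \frac{1}{3729}\right) = \frac{12}{11} \approx 1.0909$)
$\frac{1}{q} = \frac{1}{\frac{12}{11}} = \frac{11}{12}$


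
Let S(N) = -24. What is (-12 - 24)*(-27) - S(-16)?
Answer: 996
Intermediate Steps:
(-12 - 24)*(-27) - S(-16) = (-12 - 24)*(-27) - 1*(-24) = -36*(-27) + 24 = 972 + 24 = 996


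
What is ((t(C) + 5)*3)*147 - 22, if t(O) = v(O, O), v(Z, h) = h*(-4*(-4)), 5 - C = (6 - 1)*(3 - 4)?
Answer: 72743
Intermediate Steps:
C = 10 (C = 5 - (6 - 1)*(3 - 4) = 5 - 5*(-1) = 5 - 1*(-5) = 5 + 5 = 10)
v(Z, h) = 16*h (v(Z, h) = h*16 = 16*h)
t(O) = 16*O
((t(C) + 5)*3)*147 - 22 = ((16*10 + 5)*3)*147 - 22 = ((160 + 5)*3)*147 - 22 = (165*3)*147 - 22 = 495*147 - 22 = 72765 - 22 = 72743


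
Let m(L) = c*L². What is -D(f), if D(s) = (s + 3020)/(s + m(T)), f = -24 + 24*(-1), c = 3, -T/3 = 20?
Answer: -743/2688 ≈ -0.27641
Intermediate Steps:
T = -60 (T = -3*20 = -60)
m(L) = 3*L²
f = -48 (f = -24 - 24 = -48)
D(s) = (3020 + s)/(10800 + s) (D(s) = (s + 3020)/(s + 3*(-60)²) = (3020 + s)/(s + 3*3600) = (3020 + s)/(s + 10800) = (3020 + s)/(10800 + s))
-D(f) = -(3020 - 48)/(10800 - 48) = -2972/10752 = -1*743/2688 = -743/2688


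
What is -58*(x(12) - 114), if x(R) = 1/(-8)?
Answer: 26477/4 ≈ 6619.3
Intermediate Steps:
x(R) = -1/8
-58*(x(12) - 114) = -58*(-1/8 - 114) = -58*(-913/8) = 26477/4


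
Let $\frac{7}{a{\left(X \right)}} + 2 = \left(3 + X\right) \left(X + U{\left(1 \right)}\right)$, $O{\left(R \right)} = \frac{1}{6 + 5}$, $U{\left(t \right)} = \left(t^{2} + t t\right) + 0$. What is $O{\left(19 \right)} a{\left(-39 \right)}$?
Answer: $\frac{1}{2090} \approx 0.00047847$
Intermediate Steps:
$U{\left(t \right)} = 2 t^{2}$ ($U{\left(t \right)} = \left(t^{2} + t^{2}\right) + 0 = 2 t^{2} + 0 = 2 t^{2}$)
$O{\left(R \right)} = \frac{1}{11}$
$a{\left(X \right)} = \frac{7}{-2 + \left(2 + X\right) \left(3 + X\right)}$ ($a{\left(X \right)} = \frac{7}{-2 + \left(3 + X\right) \left(X + 2 \cdot 1^{2}\right)} = \frac{7}{-2 + \left(3 + X\right) \left(X + 2 \cdot 1\right)} = \frac{7}{-2 + \left(3 + X\right) \left(X + 2\right)} = \frac{7}{-2 + \left(3 + X\right) \left(2 + X\right)} = \frac{7}{-2 + \left(2 + X\right) \left(3 + X\right)}$)
$O{\left(19 \right)} a{\left(-39 \right)} = \frac{7 \frac{1}{4 + \left(-39\right)^{2} + 5 \left(-39\right)}}{11} = \frac{7 \frac{1}{4 + 1521 - 195}}{11} = \frac{7 \cdot \frac{1}{1330}}{11} = \frac{1}{11} \cdot \frac{1}{190} = \frac{1}{2090}$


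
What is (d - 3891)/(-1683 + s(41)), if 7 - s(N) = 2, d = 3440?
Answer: 451/1678 ≈ 0.26877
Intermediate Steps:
s(N) = 5 (s(N) = 7 - 1*2 = 7 - 2 = 5)
(d - 3891)/(-1683 + s(41)) = (3440 - 3891)/(-1683 + 5) = -451/(-1678) = -451*(-1/1678) = 451/1678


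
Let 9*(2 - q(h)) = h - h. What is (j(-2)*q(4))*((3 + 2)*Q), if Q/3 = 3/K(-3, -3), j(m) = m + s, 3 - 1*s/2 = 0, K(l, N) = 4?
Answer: 90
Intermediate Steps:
s = 6 (s = 6 - 2*0 = 6 + 0 = 6)
q(h) = 2 (q(h) = 2 - (h - h)/9 = 2 - ⅑*0 = 2 + 0 = 2)
j(m) = 6 + m (j(m) = m + 6 = 6 + m)
Q = 9/4 (Q = 3*(3/4) = 3*(3*(¼)) = 3*(¾) = 9/4 ≈ 2.2500)
(j(-2)*q(4))*((3 + 2)*Q) = ((6 - 2)*2)*((3 + 2)*(9/4)) = (4*2)*(5*(9/4)) = 8*(45/4) = 90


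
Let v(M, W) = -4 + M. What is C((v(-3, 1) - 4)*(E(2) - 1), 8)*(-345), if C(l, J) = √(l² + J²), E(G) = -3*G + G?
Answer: -345*√3089 ≈ -19175.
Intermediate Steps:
E(G) = -2*G
C(l, J) = √(J² + l²)
C((v(-3, 1) - 4)*(E(2) - 1), 8)*(-345) = √(8² + (((-4 - 3) - 4)*(-2*2 - 1))²)*(-345) = √(64 + ((-7 - 4)*(-4 - 1))²)*(-345) = √(64 + (-11*(-5))²)*(-345) = √(64 + 55²)*(-345) = √(64 + 3025)*(-345) = √3089*(-345) = -345*√3089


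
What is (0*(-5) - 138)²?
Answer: 19044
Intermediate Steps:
(0*(-5) - 138)² = (0 - 138)² = (-138)² = 19044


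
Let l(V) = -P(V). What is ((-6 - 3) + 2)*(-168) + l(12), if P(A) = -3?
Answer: 1179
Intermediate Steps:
l(V) = 3 (l(V) = -1*(-3) = 3)
((-6 - 3) + 2)*(-168) + l(12) = ((-6 - 3) + 2)*(-168) + 3 = (-9 + 2)*(-168) + 3 = -7*(-168) + 3 = 1176 + 3 = 1179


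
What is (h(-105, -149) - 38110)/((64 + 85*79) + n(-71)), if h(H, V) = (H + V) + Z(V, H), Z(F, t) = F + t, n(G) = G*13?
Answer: -19309/2928 ≈ -6.5946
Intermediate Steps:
n(G) = 13*G
h(H, V) = 2*H + 2*V (h(H, V) = (H + V) + (V + H) = (H + V) + (H + V) = 2*H + 2*V)
(h(-105, -149) - 38110)/((64 + 85*79) + n(-71)) = ((2*(-105) + 2*(-149)) - 38110)/((64 + 85*79) + 13*(-71)) = ((-210 - 298) - 38110)/((64 + 6715) - 923) = (-508 - 38110)/(6779 - 923) = -38618/5856 = -38618*1/5856 = -19309/2928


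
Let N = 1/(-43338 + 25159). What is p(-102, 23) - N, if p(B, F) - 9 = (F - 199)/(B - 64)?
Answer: 15179548/1508857 ≈ 10.060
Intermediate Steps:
p(B, F) = 9 + (-199 + F)/(-64 + B) (p(B, F) = 9 + (F - 199)/(B - 64) = 9 + (-199 + F)/(-64 + B))
N = -1/18179 (N = 1/(-18179) = -1/18179 ≈ -5.5009e-5)
p(-102, 23) - N = (-775 + 23 + 9*(-102))/(-64 - 102) - 1*(-1/18179) = (-775 + 23 - 918)/(-166) + 1/18179 = -1/166*(-1670) + 1/18179 = 835/83 + 1/18179 = 15179548/1508857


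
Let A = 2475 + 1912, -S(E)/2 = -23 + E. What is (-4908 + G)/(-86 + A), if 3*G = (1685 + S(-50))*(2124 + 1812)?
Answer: 2397364/4301 ≈ 557.40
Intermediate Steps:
S(E) = 46 - 2*E (S(E) = -2*(-23 + E) = 46 - 2*E)
A = 4387
G = 2402272 (G = ((1685 + (46 - 2*(-50)))*(2124 + 1812))/3 = ((1685 + (46 + 100))*3936)/3 = ((1685 + 146)*3936)/3 = (1831*3936)/3 = (⅓)*7206816 = 2402272)
(-4908 + G)/(-86 + A) = (-4908 + 2402272)/(-86 + 4387) = 2397364/4301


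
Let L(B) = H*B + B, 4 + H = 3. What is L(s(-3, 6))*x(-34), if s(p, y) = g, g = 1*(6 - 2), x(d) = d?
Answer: 0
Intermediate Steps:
H = -1 (H = -4 + 3 = -1)
g = 4 (g = 1*4 = 4)
s(p, y) = 4
L(B) = 0 (L(B) = -B + B = 0)
L(s(-3, 6))*x(-34) = 0*(-34) = 0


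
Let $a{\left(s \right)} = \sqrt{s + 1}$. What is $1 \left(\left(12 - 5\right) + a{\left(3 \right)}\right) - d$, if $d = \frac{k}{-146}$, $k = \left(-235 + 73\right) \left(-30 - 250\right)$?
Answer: $\frac{23337}{73} \approx 319.69$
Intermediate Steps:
$a{\left(s \right)} = \sqrt{1 + s}$
$k = 45360$ ($k = \left(-162\right) \left(-280\right) = 45360$)
$d = - \frac{22680}{73}$ ($d = \frac{45360}{-146} = 45360 \left(- \frac{1}{146}\right) = - \frac{22680}{73} \approx -310.69$)
$1 \left(\left(12 - 5\right) + a{\left(3 \right)}\right) - d = 1 \left(\left(12 - 5\right) + \sqrt{1 + 3}\right) - - \frac{22680}{73} = 1 \left(7 + \sqrt{4}\right) + \frac{22680}{73} = 1 \left(7 + 2\right) + \frac{22680}{73} = 1 \cdot 9 + \frac{22680}{73} = 9 + \frac{22680}{73} = \frac{23337}{73}$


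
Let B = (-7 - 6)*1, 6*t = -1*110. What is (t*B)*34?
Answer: 24310/3 ≈ 8103.3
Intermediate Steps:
t = -55/3 (t = (-1*110)/6 = (1/6)*(-110) = -55/3 ≈ -18.333)
B = -13 (B = -13*1 = -13)
(t*B)*34 = -55/3*(-13)*34 = (715/3)*34 = 24310/3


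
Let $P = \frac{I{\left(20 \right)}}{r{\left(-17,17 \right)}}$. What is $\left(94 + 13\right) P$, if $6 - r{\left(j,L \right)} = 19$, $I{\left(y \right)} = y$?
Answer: $- \frac{2140}{13} \approx -164.62$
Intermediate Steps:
$r{\left(j,L \right)} = -13$ ($r{\left(j,L \right)} = 6 - 19 = -13$)
$P = - \frac{20}{13}$ ($P = \frac{20}{-13} = 20 \left(- \frac{1}{13}\right) = - \frac{20}{13} \approx -1.5385$)
$\left(94 + 13\right) P = \left(94 + 13\right) \left(- \frac{20}{13}\right) = 107 \left(- \frac{20}{13}\right) = - \frac{2140}{13}$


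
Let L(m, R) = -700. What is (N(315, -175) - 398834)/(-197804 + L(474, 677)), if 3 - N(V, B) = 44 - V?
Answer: 49820/24813 ≈ 2.0078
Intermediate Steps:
N(V, B) = -41 + V (N(V, B) = 3 - (44 - V) = 3 + (-44 + V) = -41 + V)
(N(315, -175) - 398834)/(-197804 + L(474, 677)) = ((-41 + 315) - 398834)/(-197804 - 700) = (274 - 398834)/(-198504) = -398560*(-1/198504) = 49820/24813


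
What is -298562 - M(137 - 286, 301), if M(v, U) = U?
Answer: -298863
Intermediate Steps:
-298562 - M(137 - 286, 301) = -298562 - 1*301 = -298562 - 301 = -298863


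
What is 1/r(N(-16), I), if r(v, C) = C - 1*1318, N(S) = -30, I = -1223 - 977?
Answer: -1/3518 ≈ -0.00028425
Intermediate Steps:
I = -2200
r(v, C) = -1318 + C (r(v, C) = C - 1318 = -1318 + C)
1/r(N(-16), I) = 1/(-1318 - 2200) = 1/(-3518) = -1/3518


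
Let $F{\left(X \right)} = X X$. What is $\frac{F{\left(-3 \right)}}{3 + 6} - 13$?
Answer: $-12$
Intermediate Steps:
$F{\left(X \right)} = X^{2}$
$\frac{F{\left(-3 \right)}}{3 + 6} - 13 = \frac{\left(-3\right)^{2}}{3 + 6} - 13 = \frac{1}{9} \cdot 9 - 13 = 1 - 13 = -12$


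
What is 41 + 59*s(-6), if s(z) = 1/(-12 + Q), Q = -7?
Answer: 720/19 ≈ 37.895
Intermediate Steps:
s(z) = -1/19 (s(z) = 1/(-12 - 7) = 1/(-19) = -1/19)
41 + 59*s(-6) = 41 + 59*(-1/19) = 41 - 59/19 = 720/19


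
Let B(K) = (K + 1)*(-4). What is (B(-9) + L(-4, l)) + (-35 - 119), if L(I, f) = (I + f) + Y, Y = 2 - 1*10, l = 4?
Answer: -130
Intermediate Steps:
Y = -8 (Y = 2 - 10 = -8)
B(K) = -4 - 4*K (B(K) = (1 + K)*(-4) = -4 - 4*K)
L(I, f) = -8 + I + f (L(I, f) = (I + f) - 8 = -8 + I + f)
(B(-9) + L(-4, l)) + (-35 - 119) = ((-4 - 4*(-9)) + (-8 - 4 + 4)) + (-35 - 119) = ((-4 + 36) - 8) - 154 = (32 - 8) - 154 = 24 - 154 = -130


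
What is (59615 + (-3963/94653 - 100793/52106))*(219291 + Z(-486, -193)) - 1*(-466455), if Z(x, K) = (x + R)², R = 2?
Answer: 44450004164438245117/1643996406 ≈ 2.7038e+10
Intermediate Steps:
Z(x, K) = (2 + x)² (Z(x, K) = (x + 2)² = (2 + x)²)
(59615 + (-3963/94653 - 100793/52106))*(219291 + Z(-486, -193)) - 1*(-466455) = (59615 + (-3963/94653 - 100793/52106))*(219291 + (2 - 486)²) - 1*(-466455) = (59615 + (-3963*1/94653 - 100793*1/52106))*(219291 + (-484)²) + 466455 = (59615 + (-1321/31551 - 100793/52106))*(219291 + 234256) + 466455 = (59615 - 3248951969/1643996406)*453547 + 466455 = (98003596791721/1643996406)*453547 + 466455 = 44449237314094684387/1643996406 + 466455 = 44450004164438245117/1643996406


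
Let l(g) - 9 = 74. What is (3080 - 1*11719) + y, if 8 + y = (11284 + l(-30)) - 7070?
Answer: -4350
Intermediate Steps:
l(g) = 83 (l(g) = 9 + 74 = 83)
y = 4289 (y = -8 + ((11284 + 83) - 7070) = -8 + (11367 - 7070) = -8 + 4297 = 4289)
(3080 - 1*11719) + y = (3080 - 1*11719) + 4289 = (3080 - 11719) + 4289 = -8639 + 4289 = -4350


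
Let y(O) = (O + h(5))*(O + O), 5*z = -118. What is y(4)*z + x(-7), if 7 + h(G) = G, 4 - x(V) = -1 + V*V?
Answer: -2108/5 ≈ -421.60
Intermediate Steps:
z = -118/5 (z = (1/5)*(-118) = -118/5 ≈ -23.600)
x(V) = 5 - V**2 (x(V) = 4 - (-1 + V*V) = 4 - (-1 + V**2) = 4 + (1 - V**2) = 5 - V**2)
h(G) = -7 + G
y(O) = 2*O*(-2 + O) (y(O) = (O + (-7 + 5))*(O + O) = (O - 2)*(2*O) = (-2 + O)*(2*O) = 2*O*(-2 + O))
y(4)*z + x(-7) = (2*4*(-2 + 4))*(-118/5) + (5 - 1*(-7)**2) = (2*4*2)*(-118/5) + (5 - 1*49) = 16*(-118/5) + (5 - 49) = -1888/5 - 44 = -2108/5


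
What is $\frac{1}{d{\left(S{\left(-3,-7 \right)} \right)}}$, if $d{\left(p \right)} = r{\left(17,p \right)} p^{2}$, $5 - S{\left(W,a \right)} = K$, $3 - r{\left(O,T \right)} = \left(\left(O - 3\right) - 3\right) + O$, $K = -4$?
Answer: $- \frac{1}{2025} \approx -0.00049383$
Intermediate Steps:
$r{\left(O,T \right)} = 9 - 2 O$ ($r{\left(O,T \right)} = 3 - \left(\left(\left(O - 3\right) - 3\right) + O\right) = 3 - \left(\left(\left(-3 + O\right) - 3\right) + O\right) = 3 - \left(\left(-6 + O\right) + O\right) = 3 - \left(-6 + 2 O\right) = 9 - 2 O$)
$S{\left(W,a \right)} = 9$ ($S{\left(W,a \right)} = 5 - -4 = 5 + 4 = 9$)
$d{\left(p \right)} = - 25 p^{2}$ ($d{\left(p \right)} = \left(9 - 34\right) p^{2} = - 25 p^{2}$)
$\frac{1}{d{\left(S{\left(-3,-7 \right)} \right)}} = \frac{1}{\left(-25\right) 9^{2}} = \frac{1}{\left(-25\right) 81} = \frac{1}{-2025} = - \frac{1}{2025}$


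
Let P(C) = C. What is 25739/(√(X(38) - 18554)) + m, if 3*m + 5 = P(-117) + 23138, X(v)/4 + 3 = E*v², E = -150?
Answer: 7672 - 25739*I*√884966/884966 ≈ 7672.0 - 27.361*I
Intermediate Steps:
X(v) = -12 - 600*v² (X(v) = -12 + 4*(-150*v²) = -12 - 600*v²)
m = 7672 (m = -5/3 + (-117 + 23138)/3 = -5/3 + (⅓)*23021 = -5/3 + 23021/3 = 7672)
25739/(√(X(38) - 18554)) + m = 25739/(√((-12 - 600*38²) - 18554)) + 7672 = 25739/(√((-12 - 600*1444) - 18554)) + 7672 = 25739/(√((-12 - 866400) - 18554)) + 7672 = 25739/(√(-866412 - 18554)) + 7672 = 25739/(√(-884966)) + 7672 = 25739/((I*√884966)) + 7672 = 25739*(-I*√884966/884966) + 7672 = -25739*I*√884966/884966 + 7672 = 7672 - 25739*I*√884966/884966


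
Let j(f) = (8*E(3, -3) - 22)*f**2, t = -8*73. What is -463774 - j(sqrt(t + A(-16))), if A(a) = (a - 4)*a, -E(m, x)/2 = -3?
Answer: -456910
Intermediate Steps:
t = -584
E(m, x) = 6 (E(m, x) = -2*(-3) = 6)
A(a) = a*(-4 + a) (A(a) = (-4 + a)*a = a*(-4 + a))
j(f) = 26*f**2 (j(f) = (8*6 - 22)*f**2 = (48 - 22)*f**2 = 26*f**2)
-463774 - j(sqrt(t + A(-16))) = -463774 - 26*(sqrt(-584 - 16*(-4 - 16)))**2 = -463774 - 26*(sqrt(-584 - 16*(-20)))**2 = -463774 - 26*(sqrt(-584 + 320))**2 = -463774 - 26*(sqrt(-264))**2 = -463774 - 26*(2*I*sqrt(66))**2 = -463774 - 26*(-264) = -463774 - 1*(-6864) = -463774 + 6864 = -456910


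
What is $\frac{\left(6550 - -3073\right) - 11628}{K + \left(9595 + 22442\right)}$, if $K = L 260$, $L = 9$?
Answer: $- \frac{2005}{34377} \approx -0.058324$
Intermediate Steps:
$K = 2340$ ($K = 9 \cdot 260 = 2340$)
$\frac{\left(6550 - -3073\right) - 11628}{K + \left(9595 + 22442\right)} = \frac{\left(6550 - -3073\right) - 11628}{2340 + \left(9595 + 22442\right)} = \frac{\left(6550 + 3073\right) - 11628}{2340 + 32037} = \frac{9623 - 11628}{34377} = \left(-2005\right) \frac{1}{34377} = - \frac{2005}{34377}$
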